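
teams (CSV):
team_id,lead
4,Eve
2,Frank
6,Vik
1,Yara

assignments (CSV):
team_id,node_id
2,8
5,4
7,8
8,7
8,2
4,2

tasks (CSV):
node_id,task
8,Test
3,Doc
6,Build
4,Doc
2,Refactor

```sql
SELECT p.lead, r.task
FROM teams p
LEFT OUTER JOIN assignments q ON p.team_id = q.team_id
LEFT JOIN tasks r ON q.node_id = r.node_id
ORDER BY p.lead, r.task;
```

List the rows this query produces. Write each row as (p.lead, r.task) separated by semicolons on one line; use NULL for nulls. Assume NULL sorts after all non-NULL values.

(Eve, Refactor); (Frank, Test); (Vik, NULL); (Yara, NULL)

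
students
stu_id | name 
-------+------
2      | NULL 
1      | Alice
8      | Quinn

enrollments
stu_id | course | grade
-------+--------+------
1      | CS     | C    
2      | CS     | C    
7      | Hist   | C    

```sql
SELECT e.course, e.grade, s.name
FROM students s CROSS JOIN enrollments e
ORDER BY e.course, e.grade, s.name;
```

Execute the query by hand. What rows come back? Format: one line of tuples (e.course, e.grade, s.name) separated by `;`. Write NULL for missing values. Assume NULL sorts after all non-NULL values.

(CS, C, Alice); (CS, C, Alice); (CS, C, Quinn); (CS, C, Quinn); (CS, C, NULL); (CS, C, NULL); (Hist, C, Alice); (Hist, C, Quinn); (Hist, C, NULL)

CROSS JOIN pairs every row of `students` with every row of `enrollments`: 3 × 3 = 9 rows.
After projecting and ordering:
e.course | e.grade | s.name
CS | C | Alice
CS | C | Alice
CS | C | Quinn
CS | C | Quinn
CS | C | NULL
CS | C | NULL
Hist | C | Alice
Hist | C | Quinn
Hist | C | NULL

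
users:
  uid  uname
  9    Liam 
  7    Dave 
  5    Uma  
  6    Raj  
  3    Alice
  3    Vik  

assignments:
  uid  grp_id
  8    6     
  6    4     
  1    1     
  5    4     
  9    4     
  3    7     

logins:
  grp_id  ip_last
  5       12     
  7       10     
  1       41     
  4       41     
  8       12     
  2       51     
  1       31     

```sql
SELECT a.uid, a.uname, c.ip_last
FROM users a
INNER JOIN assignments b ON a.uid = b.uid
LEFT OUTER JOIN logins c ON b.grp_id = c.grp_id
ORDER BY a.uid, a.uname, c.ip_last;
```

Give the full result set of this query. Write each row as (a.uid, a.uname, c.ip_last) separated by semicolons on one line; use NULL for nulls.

(3, Alice, 10); (3, Vik, 10); (5, Uma, 41); (6, Raj, 41); (9, Liam, 41)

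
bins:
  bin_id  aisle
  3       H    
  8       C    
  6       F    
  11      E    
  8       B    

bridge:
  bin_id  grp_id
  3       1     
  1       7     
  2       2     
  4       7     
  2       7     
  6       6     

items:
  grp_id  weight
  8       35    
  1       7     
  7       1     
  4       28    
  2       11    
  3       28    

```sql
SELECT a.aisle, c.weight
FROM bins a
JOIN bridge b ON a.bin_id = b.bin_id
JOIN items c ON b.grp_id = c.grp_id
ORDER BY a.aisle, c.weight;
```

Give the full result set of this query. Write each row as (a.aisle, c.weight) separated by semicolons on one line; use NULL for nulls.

(H, 7)

Joins associate left-to-right: bins INNER JOIN bridge on bin_id gives 2 intermediate row(s).
Then INNER JOIN `items c` on grp_id: keep only rows whose b.grp_id appears in c.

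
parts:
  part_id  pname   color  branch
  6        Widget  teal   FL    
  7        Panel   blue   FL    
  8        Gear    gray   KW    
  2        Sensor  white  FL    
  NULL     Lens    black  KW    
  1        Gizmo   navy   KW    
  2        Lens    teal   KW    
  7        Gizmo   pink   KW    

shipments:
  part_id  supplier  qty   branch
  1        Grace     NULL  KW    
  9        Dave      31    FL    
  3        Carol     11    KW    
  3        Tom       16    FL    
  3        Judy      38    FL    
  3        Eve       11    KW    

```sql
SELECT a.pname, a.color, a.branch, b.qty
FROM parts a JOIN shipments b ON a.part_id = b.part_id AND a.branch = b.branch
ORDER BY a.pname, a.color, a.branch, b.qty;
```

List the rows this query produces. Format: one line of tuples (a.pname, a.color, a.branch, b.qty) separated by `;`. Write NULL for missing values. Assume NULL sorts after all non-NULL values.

(Gizmo, navy, KW, NULL)

INNER JOIN keeps only pairs where the ON condition holds.
Matching on a.part_id = b.part_id AND a.branch = b.branch. A NULL in a compared column never satisfies the condition.
- part_id=6, branch=FL: no matching b row, dropped.
- part_id=7, branch=FL: no matching b row, dropped.
- part_id=8, branch=KW: no matching b row, dropped.
- part_id=2, branch=FL: no matching b row, dropped.
- part_id=NULL, branch=KW: no matching b row, dropped.
- part_id=1, branch=KW: 1 matching b row(s), so 1 row(s) emitted.
- part_id=2, branch=KW: no matching b row, dropped.
- part_id=7, branch=KW: no matching b row, dropped.
After projecting and ordering:
a.pname | a.color | a.branch | b.qty
Gizmo | navy | KW | NULL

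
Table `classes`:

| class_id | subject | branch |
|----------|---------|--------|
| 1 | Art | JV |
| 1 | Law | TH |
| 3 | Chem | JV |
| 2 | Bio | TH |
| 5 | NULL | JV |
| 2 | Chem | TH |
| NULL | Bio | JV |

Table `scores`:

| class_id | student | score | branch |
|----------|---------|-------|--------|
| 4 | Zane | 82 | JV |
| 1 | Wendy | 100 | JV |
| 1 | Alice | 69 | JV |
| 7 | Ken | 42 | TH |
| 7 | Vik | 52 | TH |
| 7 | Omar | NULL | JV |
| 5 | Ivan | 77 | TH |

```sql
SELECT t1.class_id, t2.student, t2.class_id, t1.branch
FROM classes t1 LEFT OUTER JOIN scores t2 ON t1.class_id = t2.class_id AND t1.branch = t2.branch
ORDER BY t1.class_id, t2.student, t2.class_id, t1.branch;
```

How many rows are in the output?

8

LEFT JOIN keeps every row from `classes`; unmatched rows get NULL for `scores`'s columns.
Matching on t1.class_id = t2.class_id AND t1.branch = t2.branch. A NULL in a compared column never satisfies the condition.
- t1[0] class_id=1, branch=JV → 2 match(es) in t2 → 2 row(s).
- t1[1] class_id=1, branch=TH → no match; kept with NULLs on the t2 side.
- t1[2] class_id=3, branch=JV → no match; kept with NULLs on the t2 side.
- t1[3] class_id=2, branch=TH → no match; kept with NULLs on the t2 side.
- t1[4] class_id=5, branch=JV → no match; kept with NULLs on the t2 side.
- t1[5] class_id=2, branch=TH → no match; kept with NULLs on the t2 side.
- t1[6] class_id=NULL, branch=JV → no match; kept with NULLs on the t2 side.
Total: 2 matched + 6 padded = 8 rows.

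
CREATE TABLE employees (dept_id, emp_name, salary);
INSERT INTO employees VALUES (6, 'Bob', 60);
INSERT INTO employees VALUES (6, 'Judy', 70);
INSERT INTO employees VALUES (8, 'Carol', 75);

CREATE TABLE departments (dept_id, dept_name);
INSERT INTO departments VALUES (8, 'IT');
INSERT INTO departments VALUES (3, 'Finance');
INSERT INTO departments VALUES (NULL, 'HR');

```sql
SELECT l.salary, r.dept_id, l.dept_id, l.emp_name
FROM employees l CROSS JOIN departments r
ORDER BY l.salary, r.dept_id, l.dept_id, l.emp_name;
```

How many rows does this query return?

9

CROSS JOIN pairs every row of `employees` with every row of `departments`: 3 × 3 = 9 rows.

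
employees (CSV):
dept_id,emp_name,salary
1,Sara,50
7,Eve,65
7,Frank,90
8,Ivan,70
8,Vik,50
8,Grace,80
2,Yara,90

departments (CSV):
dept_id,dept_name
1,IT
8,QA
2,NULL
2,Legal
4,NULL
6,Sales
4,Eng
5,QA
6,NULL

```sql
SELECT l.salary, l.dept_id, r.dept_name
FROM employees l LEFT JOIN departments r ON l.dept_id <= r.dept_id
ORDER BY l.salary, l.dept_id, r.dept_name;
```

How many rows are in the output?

LEFT JOIN keeps every row from `employees`; unmatched rows get NULL for `departments`'s columns.
Matching on l.dept_id <= r.dept_id.
- l[0] dept_id=1 → 9 match(es) in r → 9 row(s).
- l[1] dept_id=7 → 1 match(es) in r → 1 row(s).
- l[2] dept_id=7 → 1 match(es) in r → 1 row(s).
- l[3] dept_id=8 → 1 match(es) in r → 1 row(s).
- l[4] dept_id=8 → 1 match(es) in r → 1 row(s).
- l[5] dept_id=8 → 1 match(es) in r → 1 row(s).
- l[6] dept_id=2 → 8 match(es) in r → 8 row(s).
Total: 22 rows.

22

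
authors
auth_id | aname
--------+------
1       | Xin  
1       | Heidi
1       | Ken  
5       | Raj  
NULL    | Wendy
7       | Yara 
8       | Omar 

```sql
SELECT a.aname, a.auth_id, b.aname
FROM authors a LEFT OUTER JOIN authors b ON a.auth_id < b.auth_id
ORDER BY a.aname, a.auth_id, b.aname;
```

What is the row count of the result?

14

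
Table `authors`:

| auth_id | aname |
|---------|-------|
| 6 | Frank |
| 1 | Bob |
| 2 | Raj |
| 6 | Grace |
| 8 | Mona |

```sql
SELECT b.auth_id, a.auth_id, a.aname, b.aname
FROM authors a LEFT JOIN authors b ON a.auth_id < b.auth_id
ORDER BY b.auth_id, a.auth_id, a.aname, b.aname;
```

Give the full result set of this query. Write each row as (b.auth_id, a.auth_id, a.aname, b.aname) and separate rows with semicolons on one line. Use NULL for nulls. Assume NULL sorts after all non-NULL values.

(2, 1, Bob, Raj); (6, 1, Bob, Frank); (6, 1, Bob, Grace); (6, 2, Raj, Frank); (6, 2, Raj, Grace); (8, 1, Bob, Mona); (8, 2, Raj, Mona); (8, 6, Frank, Mona); (8, 6, Grace, Mona); (NULL, 8, Mona, NULL)

LEFT JOIN keeps every row from `authors a`; unmatched rows get NULL for `authors b`'s columns.
Matching on a.auth_id < b.auth_id.
- a row (auth_id=6): matches 1 b row(s) → 1 output row(s).
- a row (auth_id=1): matches 4 b row(s) → 4 output row(s).
- a row (auth_id=2): matches 3 b row(s) → 3 output row(s).
- a row (auth_id=6): matches 1 b row(s) → 1 output row(s).
- a row (auth_id=8): no match → kept, b columns NULL.
After projecting and ordering:
b.auth_id | a.auth_id | a.aname | b.aname
2 | 1 | Bob | Raj
6 | 1 | Bob | Frank
6 | 1 | Bob | Grace
6 | 2 | Raj | Frank
6 | 2 | Raj | Grace
8 | 1 | Bob | Mona
8 | 2 | Raj | Mona
8 | 6 | Frank | Mona
8 | 6 | Grace | Mona
NULL | 8 | Mona | NULL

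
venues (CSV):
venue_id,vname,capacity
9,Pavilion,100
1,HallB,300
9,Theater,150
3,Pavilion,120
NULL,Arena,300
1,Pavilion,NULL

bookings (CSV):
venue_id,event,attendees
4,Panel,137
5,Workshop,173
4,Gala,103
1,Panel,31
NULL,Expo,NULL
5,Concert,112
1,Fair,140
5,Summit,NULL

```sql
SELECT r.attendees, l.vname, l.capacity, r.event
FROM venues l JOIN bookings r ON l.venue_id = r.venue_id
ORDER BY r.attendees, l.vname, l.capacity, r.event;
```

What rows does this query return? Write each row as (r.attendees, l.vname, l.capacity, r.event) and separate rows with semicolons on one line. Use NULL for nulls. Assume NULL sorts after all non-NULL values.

INNER JOIN keeps only pairs where the ON condition holds.
Matching on l.venue_id = r.venue_id. A NULL in a compared column never satisfies the condition.
Matched pairs: 4.

(31, HallB, 300, Panel); (31, Pavilion, NULL, Panel); (140, HallB, 300, Fair); (140, Pavilion, NULL, Fair)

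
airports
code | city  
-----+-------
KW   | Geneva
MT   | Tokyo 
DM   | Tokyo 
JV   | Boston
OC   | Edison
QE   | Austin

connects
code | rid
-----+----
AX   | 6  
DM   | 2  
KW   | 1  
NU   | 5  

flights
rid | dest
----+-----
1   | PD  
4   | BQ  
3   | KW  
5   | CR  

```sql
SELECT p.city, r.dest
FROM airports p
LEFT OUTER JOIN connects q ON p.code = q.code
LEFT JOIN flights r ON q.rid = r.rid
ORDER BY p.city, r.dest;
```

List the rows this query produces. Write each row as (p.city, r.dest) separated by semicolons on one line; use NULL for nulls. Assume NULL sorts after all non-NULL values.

(Austin, NULL); (Boston, NULL); (Edison, NULL); (Geneva, PD); (Tokyo, NULL); (Tokyo, NULL)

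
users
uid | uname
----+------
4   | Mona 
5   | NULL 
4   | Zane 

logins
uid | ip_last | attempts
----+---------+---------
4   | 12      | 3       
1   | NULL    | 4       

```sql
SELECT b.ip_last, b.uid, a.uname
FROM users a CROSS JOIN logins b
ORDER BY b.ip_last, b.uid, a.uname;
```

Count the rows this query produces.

6

CROSS JOIN pairs every row of `users` with every row of `logins`: 3 × 2 = 6 rows.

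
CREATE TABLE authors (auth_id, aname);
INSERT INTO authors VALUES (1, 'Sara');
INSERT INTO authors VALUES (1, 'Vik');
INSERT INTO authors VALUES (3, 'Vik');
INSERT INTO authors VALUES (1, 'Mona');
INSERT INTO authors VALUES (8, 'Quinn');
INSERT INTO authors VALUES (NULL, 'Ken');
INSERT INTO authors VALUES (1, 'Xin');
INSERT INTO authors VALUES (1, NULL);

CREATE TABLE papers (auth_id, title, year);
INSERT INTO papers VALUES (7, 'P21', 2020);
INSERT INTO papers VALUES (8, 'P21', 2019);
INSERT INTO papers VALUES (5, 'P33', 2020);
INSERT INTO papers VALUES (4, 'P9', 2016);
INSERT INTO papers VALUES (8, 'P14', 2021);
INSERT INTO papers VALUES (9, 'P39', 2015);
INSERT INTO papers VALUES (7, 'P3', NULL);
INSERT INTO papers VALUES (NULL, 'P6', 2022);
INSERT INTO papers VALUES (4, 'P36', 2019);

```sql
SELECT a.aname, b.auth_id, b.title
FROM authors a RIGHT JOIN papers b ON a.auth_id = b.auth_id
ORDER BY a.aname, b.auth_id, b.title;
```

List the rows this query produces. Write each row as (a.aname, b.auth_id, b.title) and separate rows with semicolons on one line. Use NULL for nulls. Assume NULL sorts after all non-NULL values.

(Quinn, 8, P14); (Quinn, 8, P21); (NULL, 4, P36); (NULL, 4, P9); (NULL, 5, P33); (NULL, 7, P21); (NULL, 7, P3); (NULL, 9, P39); (NULL, NULL, P6)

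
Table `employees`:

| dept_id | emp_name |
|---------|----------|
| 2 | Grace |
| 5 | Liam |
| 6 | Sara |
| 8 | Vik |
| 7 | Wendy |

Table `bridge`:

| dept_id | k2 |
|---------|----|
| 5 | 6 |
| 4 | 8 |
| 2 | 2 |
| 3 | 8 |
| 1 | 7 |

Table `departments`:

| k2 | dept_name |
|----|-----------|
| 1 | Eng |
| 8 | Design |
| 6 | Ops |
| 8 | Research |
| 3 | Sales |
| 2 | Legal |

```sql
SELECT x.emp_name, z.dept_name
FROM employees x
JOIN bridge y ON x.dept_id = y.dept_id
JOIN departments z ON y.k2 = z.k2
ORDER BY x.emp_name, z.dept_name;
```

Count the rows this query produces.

Step 1 — x INNER JOIN y on dept_id → 2 row(s).
Then INNER JOIN `departments z` on k2: keep only rows whose y.k2 appears in z.
Result: 2 row(s).

2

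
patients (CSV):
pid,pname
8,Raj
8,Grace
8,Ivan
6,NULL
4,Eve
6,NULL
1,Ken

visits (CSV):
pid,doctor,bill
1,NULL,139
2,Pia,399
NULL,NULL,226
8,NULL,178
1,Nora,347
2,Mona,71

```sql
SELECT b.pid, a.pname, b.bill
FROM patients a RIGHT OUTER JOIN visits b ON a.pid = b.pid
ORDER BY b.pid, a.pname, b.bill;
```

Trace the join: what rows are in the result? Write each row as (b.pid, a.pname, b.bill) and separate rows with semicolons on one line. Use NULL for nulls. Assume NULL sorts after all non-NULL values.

(1, Ken, 139); (1, Ken, 347); (2, NULL, 71); (2, NULL, 399); (8, Grace, 178); (8, Ivan, 178); (8, Raj, 178); (NULL, NULL, 226)

RIGHT JOIN keeps every row from `visits`; unmatched rows get NULL for `patients`'s columns.
Matching on a.pid = b.pid. A NULL in a compared column never satisfies the condition.
- a (pid=8) pairs with 1 row(s) of b.
- a (pid=8) pairs with 1 row(s) of b.
- a (pid=8) pairs with 1 row(s) of b.
- a (pid=6) has no partner in b.
- a (pid=4) has no partner in b.
- a (pid=6) has no partner in b.
- a (pid=1) pairs with 2 row(s) of b.
- plus 3 unmatched b row(s), each kept with NULL a columns.
After projecting and ordering:
b.pid | a.pname | b.bill
1 | Ken | 139
1 | Ken | 347
2 | NULL | 71
2 | NULL | 399
8 | Grace | 178
8 | Ivan | 178
8 | Raj | 178
NULL | NULL | 226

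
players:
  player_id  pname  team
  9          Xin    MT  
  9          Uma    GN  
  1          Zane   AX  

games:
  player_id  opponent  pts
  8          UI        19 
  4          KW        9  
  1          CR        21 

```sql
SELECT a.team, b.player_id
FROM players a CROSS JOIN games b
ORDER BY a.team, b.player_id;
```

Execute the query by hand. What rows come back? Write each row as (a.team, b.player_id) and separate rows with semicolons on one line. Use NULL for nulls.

(AX, 1); (AX, 4); (AX, 8); (GN, 1); (GN, 4); (GN, 8); (MT, 1); (MT, 4); (MT, 8)

CROSS JOIN pairs every row of `players` with every row of `games`: 3 × 3 = 9 rows.
After projecting and ordering:
a.team | b.player_id
AX | 1
AX | 4
AX | 8
GN | 1
GN | 4
GN | 8
MT | 1
MT | 4
MT | 8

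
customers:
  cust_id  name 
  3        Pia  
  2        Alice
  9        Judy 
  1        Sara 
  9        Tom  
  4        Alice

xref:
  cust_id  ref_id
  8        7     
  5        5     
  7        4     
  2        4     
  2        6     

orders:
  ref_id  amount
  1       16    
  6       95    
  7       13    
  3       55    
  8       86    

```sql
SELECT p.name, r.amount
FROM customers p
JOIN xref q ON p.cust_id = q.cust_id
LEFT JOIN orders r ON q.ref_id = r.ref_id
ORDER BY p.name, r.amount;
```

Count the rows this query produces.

2

Evaluate left to right. First `customers p INNER JOIN xref q` on cust_id: 2 row(s).
Then LEFT JOIN `orders r` on ref_id: each of those 2 rows is kept; rows whose q.ref_id has no match in r get NULL for r's columns.
Result: 2 row(s).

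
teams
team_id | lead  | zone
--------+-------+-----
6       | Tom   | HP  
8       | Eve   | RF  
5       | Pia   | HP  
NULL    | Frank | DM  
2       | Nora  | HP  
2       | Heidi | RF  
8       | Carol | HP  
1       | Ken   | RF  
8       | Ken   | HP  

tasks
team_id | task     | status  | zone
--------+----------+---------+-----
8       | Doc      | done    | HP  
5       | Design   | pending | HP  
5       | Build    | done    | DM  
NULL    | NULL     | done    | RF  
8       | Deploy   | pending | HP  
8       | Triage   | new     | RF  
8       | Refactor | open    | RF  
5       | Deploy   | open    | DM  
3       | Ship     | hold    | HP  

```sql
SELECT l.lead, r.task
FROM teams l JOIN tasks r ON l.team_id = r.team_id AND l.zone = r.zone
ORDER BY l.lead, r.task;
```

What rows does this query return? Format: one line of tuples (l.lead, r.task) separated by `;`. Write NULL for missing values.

INNER JOIN keeps only pairs where the ON condition holds.
Matching on l.team_id = r.team_id AND l.zone = r.zone. A NULL in a compared column never satisfies the condition.
- l (team_id=6, zone=HP) has no partner → excluded.
- l (team_id=8, zone=RF) pairs with 2 row(s) of r.
- l (team_id=5, zone=HP) pairs with 1 row(s) of r.
- l (team_id=NULL, zone=DM) has no partner → excluded.
- l (team_id=2, zone=HP) has no partner → excluded.
- l (team_id=2, zone=RF) has no partner → excluded.
- l (team_id=8, zone=HP) pairs with 2 row(s) of r.
- l (team_id=1, zone=RF) has no partner → excluded.
- l (team_id=8, zone=HP) pairs with 2 row(s) of r.
After projecting and ordering:
l.lead | r.task
Carol | Deploy
Carol | Doc
Eve | Refactor
Eve | Triage
Ken | Deploy
Ken | Doc
Pia | Design

(Carol, Deploy); (Carol, Doc); (Eve, Refactor); (Eve, Triage); (Ken, Deploy); (Ken, Doc); (Pia, Design)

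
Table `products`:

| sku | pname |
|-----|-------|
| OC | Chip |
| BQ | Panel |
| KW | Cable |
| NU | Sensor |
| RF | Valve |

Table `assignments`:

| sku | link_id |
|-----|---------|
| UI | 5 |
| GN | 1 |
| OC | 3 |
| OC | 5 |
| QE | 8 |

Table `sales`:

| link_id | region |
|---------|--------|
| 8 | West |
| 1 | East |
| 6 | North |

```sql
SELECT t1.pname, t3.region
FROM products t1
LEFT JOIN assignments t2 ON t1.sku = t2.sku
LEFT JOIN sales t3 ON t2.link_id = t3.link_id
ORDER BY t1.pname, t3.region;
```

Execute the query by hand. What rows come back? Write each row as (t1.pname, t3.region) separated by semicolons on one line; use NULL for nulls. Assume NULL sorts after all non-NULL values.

(Cable, NULL); (Chip, NULL); (Chip, NULL); (Panel, NULL); (Sensor, NULL); (Valve, NULL)

Step 1 — t1 LEFT JOIN t2 on sku → 6 row(s).
Then LEFT JOIN `sales t3` on link_id: each of those 6 rows is kept; rows whose t2.link_id has no match in t3 get NULL for t3's columns.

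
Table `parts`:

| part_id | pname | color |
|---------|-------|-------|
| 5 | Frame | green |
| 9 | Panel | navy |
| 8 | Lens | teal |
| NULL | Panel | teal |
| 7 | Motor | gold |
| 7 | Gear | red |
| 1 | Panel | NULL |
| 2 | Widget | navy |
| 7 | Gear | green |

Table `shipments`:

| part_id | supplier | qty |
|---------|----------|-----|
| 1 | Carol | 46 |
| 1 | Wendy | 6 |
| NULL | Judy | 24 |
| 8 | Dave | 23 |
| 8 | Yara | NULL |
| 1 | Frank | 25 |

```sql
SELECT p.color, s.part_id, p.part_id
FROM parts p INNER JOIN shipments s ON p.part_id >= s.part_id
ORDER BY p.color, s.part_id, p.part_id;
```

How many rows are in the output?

28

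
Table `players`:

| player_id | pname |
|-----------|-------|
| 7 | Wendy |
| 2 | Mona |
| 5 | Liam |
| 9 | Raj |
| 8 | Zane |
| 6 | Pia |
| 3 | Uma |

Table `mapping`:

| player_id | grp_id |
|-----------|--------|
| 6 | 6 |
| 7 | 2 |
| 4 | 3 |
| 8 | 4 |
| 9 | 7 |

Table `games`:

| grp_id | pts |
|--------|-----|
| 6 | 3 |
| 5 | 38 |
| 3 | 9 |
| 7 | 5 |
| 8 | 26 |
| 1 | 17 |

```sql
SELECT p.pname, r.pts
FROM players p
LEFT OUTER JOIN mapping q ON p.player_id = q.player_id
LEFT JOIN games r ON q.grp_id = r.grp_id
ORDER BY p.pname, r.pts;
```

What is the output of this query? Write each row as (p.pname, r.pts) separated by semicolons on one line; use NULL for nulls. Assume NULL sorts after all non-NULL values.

(Liam, NULL); (Mona, NULL); (Pia, 3); (Raj, 5); (Uma, NULL); (Wendy, NULL); (Zane, NULL)

Evaluate left to right. First `players p LEFT JOIN mapping q` on player_id: 7 row(s).
Then LEFT JOIN `games r` on grp_id: each of those 7 rows is kept; rows whose q.grp_id has no match in r get NULL for r's columns.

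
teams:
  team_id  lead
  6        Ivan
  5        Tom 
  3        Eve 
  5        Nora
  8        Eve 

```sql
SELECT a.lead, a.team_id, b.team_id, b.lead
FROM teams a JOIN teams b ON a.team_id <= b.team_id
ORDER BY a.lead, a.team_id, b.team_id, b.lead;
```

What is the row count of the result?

16

INNER JOIN keeps only pairs where the ON condition holds.
Matching on a.team_id <= b.team_id.
- a[0] team_id=6 → 2 match(es) in b → 2 row(s).
- a[1] team_id=5 → 4 match(es) in b → 4 row(s).
- a[2] team_id=3 → 5 match(es) in b → 5 row(s).
- a[3] team_id=5 → 4 match(es) in b → 4 row(s).
- a[4] team_id=8 → 1 match(es) in b → 1 row(s).
Total: 16 rows.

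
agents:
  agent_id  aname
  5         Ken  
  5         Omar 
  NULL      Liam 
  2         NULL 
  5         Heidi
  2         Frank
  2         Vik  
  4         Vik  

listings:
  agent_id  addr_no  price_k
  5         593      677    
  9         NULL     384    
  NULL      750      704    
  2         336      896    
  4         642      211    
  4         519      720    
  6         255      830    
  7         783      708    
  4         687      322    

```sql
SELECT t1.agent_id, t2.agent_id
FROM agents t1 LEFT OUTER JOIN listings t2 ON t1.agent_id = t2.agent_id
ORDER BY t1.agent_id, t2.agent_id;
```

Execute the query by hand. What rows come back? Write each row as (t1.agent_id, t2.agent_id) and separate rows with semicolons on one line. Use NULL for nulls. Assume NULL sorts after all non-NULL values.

LEFT JOIN keeps every row from `agents`; unmatched rows get NULL for `listings`'s columns.
Matching on t1.agent_id = t2.agent_id. A NULL in a compared column never satisfies the condition.
- agent_id=5: 1 matching t2 row(s), so 1 row(s) emitted.
- agent_id=5: 1 matching t2 row(s), so 1 row(s) emitted.
- agent_id=NULL: no t2 row matches, row kept with t2 columns NULL.
- agent_id=2: 1 matching t2 row(s), so 1 row(s) emitted.
- agent_id=5: 1 matching t2 row(s), so 1 row(s) emitted.
- agent_id=2: 1 matching t2 row(s), so 1 row(s) emitted.
- agent_id=2: 1 matching t2 row(s), so 1 row(s) emitted.
- agent_id=4: 3 matching t2 row(s), so 3 row(s) emitted.
After projecting and ordering:
t1.agent_id | t2.agent_id
2 | 2
2 | 2
2 | 2
4 | 4
4 | 4
4 | 4
5 | 5
5 | 5
5 | 5
NULL | NULL

(2, 2); (2, 2); (2, 2); (4, 4); (4, 4); (4, 4); (5, 5); (5, 5); (5, 5); (NULL, NULL)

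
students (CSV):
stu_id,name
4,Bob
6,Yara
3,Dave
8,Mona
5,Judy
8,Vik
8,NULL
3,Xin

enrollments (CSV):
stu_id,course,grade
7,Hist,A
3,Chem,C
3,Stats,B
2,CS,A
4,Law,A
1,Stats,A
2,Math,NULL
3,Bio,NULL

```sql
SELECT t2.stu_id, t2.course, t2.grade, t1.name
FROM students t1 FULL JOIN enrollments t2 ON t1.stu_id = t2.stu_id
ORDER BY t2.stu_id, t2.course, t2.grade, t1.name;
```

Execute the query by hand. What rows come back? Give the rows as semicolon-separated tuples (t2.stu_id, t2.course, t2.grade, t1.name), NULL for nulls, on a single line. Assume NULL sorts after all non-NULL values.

FULL OUTER JOIN keeps every row from both sides; unmatched rows get NULL for the other side's columns.
Matching on t1.stu_id = t2.stu_id.
Matched pairs: 7; unmatched t1 rows kept: 5; unmatched t2 rows kept: 4.

(1, Stats, A, NULL); (2, CS, A, NULL); (2, Math, NULL, NULL); (3, Bio, NULL, Dave); (3, Bio, NULL, Xin); (3, Chem, C, Dave); (3, Chem, C, Xin); (3, Stats, B, Dave); (3, Stats, B, Xin); (4, Law, A, Bob); (7, Hist, A, NULL); (NULL, NULL, NULL, Judy); (NULL, NULL, NULL, Mona); (NULL, NULL, NULL, Vik); (NULL, NULL, NULL, Yara); (NULL, NULL, NULL, NULL)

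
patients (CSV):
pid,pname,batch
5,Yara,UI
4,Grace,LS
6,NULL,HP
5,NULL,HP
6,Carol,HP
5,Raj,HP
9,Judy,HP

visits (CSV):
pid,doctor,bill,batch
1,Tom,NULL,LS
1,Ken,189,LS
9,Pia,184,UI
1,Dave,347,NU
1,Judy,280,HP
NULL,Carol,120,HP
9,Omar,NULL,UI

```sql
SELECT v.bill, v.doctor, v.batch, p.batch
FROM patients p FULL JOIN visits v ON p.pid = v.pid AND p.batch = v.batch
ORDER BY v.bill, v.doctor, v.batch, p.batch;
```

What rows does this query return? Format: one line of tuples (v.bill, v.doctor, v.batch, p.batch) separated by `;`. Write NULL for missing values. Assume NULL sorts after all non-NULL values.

FULL OUTER JOIN keeps every row from both sides; unmatched rows get NULL for the other side's columns.
Matching on p.pid = v.pid AND p.batch = v.batch. A NULL in a compared column never satisfies the condition.
- p row (pid=5, batch=UI): no match → kept, v columns NULL.
- p row (pid=4, batch=LS): no match → kept, v columns NULL.
- p row (pid=6, batch=HP): no match → kept, v columns NULL.
- p row (pid=5, batch=HP): no match → kept, v columns NULL.
- p row (pid=6, batch=HP): no match → kept, v columns NULL.
- p row (pid=5, batch=HP): no match → kept, v columns NULL.
- p row (pid=9, batch=HP): no match → kept, v columns NULL.
- 7 v row(s) had no p match → kept, p columns NULL.

(120, Carol, HP, NULL); (184, Pia, UI, NULL); (189, Ken, LS, NULL); (280, Judy, HP, NULL); (347, Dave, NU, NULL); (NULL, Omar, UI, NULL); (NULL, Tom, LS, NULL); (NULL, NULL, NULL, HP); (NULL, NULL, NULL, HP); (NULL, NULL, NULL, HP); (NULL, NULL, NULL, HP); (NULL, NULL, NULL, HP); (NULL, NULL, NULL, LS); (NULL, NULL, NULL, UI)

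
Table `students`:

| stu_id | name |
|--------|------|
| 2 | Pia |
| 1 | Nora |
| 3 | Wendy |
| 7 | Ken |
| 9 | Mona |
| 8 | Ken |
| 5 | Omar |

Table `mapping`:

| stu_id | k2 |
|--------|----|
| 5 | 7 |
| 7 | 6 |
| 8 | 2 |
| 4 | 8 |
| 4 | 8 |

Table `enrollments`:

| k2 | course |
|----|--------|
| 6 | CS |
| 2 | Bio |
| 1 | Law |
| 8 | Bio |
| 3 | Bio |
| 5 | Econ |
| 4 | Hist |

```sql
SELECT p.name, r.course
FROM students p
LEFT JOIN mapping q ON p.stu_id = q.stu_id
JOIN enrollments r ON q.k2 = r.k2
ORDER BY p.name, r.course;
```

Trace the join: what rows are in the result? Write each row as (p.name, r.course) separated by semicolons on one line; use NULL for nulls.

(Ken, Bio); (Ken, CS)

Step 1 — p LEFT JOIN q on stu_id → 7 row(s).
Then INNER JOIN `enrollments r` on k2: keep only rows whose q.k2 appears in r.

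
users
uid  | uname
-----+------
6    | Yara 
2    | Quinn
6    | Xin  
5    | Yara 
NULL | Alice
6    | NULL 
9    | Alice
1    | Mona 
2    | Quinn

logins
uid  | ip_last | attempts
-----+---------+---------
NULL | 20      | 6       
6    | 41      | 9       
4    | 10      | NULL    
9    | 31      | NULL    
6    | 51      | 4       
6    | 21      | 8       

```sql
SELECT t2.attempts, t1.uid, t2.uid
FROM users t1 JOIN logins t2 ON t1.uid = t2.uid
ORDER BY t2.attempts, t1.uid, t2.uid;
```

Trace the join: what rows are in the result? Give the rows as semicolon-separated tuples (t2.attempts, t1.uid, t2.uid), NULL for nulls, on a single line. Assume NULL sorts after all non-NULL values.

INNER JOIN keeps only pairs where the ON condition holds.
Matching on t1.uid = t2.uid. A NULL in a compared column never satisfies the condition.
Matched pairs: 10.

(4, 6, 6); (4, 6, 6); (4, 6, 6); (8, 6, 6); (8, 6, 6); (8, 6, 6); (9, 6, 6); (9, 6, 6); (9, 6, 6); (NULL, 9, 9)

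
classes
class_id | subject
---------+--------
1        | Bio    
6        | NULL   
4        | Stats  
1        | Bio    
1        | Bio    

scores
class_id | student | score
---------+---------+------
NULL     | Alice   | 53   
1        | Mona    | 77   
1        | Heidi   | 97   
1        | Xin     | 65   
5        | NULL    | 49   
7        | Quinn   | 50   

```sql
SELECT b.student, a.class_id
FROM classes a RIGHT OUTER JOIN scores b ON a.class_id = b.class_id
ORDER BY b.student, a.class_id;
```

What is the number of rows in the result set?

RIGHT JOIN keeps every row from `scores`; unmatched rows get NULL for `classes`'s columns.
Matching on a.class_id = b.class_id. A NULL in a compared column never satisfies the condition.
- class_id=1: 3 matching b row(s), so 3 row(s) emitted.
- class_id=6: no matching b row.
- class_id=4: no matching b row.
- class_id=1: 3 matching b row(s), so 3 row(s) emitted.
- class_id=1: 3 matching b row(s), so 3 row(s) emitted.
- 3 row(s) from b found no a partner → padded with NULL.
Total: 9 matched + 3 padded = 12 rows.

12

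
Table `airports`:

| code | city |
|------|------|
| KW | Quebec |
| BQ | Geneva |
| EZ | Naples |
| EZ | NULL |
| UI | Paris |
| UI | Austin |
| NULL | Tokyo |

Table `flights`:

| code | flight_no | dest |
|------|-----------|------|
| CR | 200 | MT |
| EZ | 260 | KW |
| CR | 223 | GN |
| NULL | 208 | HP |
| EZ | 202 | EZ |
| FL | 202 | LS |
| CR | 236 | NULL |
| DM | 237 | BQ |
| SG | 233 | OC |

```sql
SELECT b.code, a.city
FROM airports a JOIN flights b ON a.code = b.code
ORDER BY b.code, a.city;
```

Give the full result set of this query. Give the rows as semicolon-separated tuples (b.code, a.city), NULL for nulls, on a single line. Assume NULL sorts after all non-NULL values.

INNER JOIN keeps only pairs where the ON condition holds.
Matching on a.code = b.code. A NULL in a compared column never satisfies the condition.
Matched pairs: 4.

(EZ, Naples); (EZ, Naples); (EZ, NULL); (EZ, NULL)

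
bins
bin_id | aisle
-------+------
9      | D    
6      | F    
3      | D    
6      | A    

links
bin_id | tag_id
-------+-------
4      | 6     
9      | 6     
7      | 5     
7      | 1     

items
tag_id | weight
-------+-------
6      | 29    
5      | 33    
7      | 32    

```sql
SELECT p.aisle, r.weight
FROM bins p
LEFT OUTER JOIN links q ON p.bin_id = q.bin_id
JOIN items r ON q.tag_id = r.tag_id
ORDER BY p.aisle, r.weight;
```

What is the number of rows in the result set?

1

Step 1 — p LEFT JOIN q on bin_id → 4 row(s).
Then INNER JOIN `items r` on tag_id: keep only rows whose q.tag_id appears in r.
Result: 1 row(s).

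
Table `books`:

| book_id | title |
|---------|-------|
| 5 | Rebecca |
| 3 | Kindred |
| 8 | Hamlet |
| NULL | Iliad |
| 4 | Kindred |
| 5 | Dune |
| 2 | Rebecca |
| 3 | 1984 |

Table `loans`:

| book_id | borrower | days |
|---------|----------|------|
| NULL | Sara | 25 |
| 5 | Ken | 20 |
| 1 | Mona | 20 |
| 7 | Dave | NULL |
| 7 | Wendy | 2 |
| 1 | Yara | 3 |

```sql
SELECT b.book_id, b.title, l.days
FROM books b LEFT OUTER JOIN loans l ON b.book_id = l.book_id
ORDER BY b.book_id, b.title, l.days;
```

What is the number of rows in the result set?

8

LEFT JOIN keeps every row from `books`; unmatched rows get NULL for `loans`'s columns.
Matching on b.book_id = l.book_id. A NULL in a compared column never satisfies the condition.
- book_id=5: 1 matching l row(s), so 1 row(s) emitted.
- book_id=3: no l row matches, row kept with l columns NULL.
- book_id=8: no l row matches, row kept with l columns NULL.
- book_id=NULL: no l row matches, row kept with l columns NULL.
- book_id=4: no l row matches, row kept with l columns NULL.
- book_id=5: 1 matching l row(s), so 1 row(s) emitted.
- book_id=2: no l row matches, row kept with l columns NULL.
- book_id=3: no l row matches, row kept with l columns NULL.
Total: 2 matched + 6 padded = 8 rows.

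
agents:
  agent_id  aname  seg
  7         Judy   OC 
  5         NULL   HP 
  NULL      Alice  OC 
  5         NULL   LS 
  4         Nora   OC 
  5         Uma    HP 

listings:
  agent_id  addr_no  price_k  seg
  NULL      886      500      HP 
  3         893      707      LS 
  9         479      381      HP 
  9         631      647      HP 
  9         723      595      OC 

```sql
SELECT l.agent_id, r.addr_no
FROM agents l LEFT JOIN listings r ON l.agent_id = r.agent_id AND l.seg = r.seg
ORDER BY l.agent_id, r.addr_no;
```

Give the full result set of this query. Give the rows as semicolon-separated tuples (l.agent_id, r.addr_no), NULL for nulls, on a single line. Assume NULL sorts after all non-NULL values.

LEFT JOIN keeps every row from `agents`; unmatched rows get NULL for `listings`'s columns.
Matching on l.agent_id = r.agent_id AND l.seg = r.seg. A NULL in a compared column never satisfies the condition.
- l[0] agent_id=7, seg=OC → no match; kept with NULLs on the r side.
- l[1] agent_id=5, seg=HP → no match; kept with NULLs on the r side.
- l[2] agent_id=NULL, seg=OC → no match; kept with NULLs on the r side.
- l[3] agent_id=5, seg=LS → no match; kept with NULLs on the r side.
- l[4] agent_id=4, seg=OC → no match; kept with NULLs on the r side.
- l[5] agent_id=5, seg=HP → no match; kept with NULLs on the r side.
After projecting and ordering:
l.agent_id | r.addr_no
4 | NULL
5 | NULL
5 | NULL
5 | NULL
7 | NULL
NULL | NULL

(4, NULL); (5, NULL); (5, NULL); (5, NULL); (7, NULL); (NULL, NULL)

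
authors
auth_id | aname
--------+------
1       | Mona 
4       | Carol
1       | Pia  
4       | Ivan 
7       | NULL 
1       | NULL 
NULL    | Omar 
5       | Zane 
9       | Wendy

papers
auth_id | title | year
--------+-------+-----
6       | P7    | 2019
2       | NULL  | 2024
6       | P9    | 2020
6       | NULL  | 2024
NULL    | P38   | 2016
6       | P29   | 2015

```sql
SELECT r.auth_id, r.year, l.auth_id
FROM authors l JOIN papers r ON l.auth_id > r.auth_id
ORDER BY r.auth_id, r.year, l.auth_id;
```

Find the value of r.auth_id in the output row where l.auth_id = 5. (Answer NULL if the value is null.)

2

INNER JOIN keeps only pairs where the ON condition holds.
Matching on l.auth_id > r.auth_id. A NULL in a compared column never satisfies the condition.
Matched pairs: 13.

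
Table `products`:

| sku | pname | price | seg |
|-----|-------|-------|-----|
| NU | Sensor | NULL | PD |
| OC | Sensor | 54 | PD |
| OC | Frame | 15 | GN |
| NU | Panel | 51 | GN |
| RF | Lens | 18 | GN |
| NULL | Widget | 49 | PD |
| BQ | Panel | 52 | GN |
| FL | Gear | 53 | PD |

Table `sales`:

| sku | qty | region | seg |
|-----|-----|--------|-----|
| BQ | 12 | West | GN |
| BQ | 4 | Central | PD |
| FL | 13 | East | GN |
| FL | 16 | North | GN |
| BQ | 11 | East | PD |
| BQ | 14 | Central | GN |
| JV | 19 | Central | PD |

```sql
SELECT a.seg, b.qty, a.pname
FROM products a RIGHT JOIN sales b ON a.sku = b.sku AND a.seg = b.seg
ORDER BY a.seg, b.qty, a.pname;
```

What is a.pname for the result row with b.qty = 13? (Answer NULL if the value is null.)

RIGHT JOIN keeps every row from `sales`; unmatched rows get NULL for `products`'s columns.
Matching on a.sku = b.sku AND a.seg = b.seg. A NULL in a compared column never satisfies the condition.
- a row (sku=NU, seg=PD): no match.
- a row (sku=OC, seg=PD): no match.
- a row (sku=OC, seg=GN): no match.
- a row (sku=NU, seg=GN): no match.
- a row (sku=RF, seg=GN): no match.
- a row (sku=NULL, seg=PD): no match.
- a row (sku=BQ, seg=GN): matches 2 b row(s) → 2 output row(s).
- a row (sku=FL, seg=PD): no match.
- plus 5 unmatched b row(s), each kept with NULL a columns.

NULL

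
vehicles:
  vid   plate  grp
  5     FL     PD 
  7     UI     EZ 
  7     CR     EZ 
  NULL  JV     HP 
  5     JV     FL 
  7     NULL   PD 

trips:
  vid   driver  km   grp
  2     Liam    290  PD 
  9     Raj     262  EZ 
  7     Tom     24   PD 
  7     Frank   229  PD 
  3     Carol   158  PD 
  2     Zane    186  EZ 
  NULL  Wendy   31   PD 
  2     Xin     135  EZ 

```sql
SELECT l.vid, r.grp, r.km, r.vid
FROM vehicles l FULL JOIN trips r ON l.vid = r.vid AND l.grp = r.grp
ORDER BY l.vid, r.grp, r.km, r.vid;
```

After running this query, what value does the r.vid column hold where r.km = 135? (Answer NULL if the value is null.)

2

FULL OUTER JOIN keeps every row from both sides; unmatched rows get NULL for the other side's columns.
Matching on l.vid = r.vid AND l.grp = r.grp. A NULL in a compared column never satisfies the condition.
Matched pairs: 2; unmatched l rows kept: 5; unmatched r rows kept: 6.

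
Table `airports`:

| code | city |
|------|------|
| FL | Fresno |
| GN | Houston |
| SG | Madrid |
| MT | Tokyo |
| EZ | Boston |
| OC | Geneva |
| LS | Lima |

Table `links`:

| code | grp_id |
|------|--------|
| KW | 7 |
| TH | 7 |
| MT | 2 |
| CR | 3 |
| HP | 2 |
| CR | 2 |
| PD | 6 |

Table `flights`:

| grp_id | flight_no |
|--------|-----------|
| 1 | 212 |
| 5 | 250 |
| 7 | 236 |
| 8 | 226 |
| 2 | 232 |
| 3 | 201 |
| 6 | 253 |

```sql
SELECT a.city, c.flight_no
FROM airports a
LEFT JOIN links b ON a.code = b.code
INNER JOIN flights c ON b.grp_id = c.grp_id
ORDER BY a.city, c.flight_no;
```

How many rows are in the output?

Evaluate left to right. First `airports a LEFT JOIN links b` on code: 7 row(s).
Then INNER JOIN `flights c` on grp_id: keep only rows whose b.grp_id appears in c.
Result: 1 row(s).

1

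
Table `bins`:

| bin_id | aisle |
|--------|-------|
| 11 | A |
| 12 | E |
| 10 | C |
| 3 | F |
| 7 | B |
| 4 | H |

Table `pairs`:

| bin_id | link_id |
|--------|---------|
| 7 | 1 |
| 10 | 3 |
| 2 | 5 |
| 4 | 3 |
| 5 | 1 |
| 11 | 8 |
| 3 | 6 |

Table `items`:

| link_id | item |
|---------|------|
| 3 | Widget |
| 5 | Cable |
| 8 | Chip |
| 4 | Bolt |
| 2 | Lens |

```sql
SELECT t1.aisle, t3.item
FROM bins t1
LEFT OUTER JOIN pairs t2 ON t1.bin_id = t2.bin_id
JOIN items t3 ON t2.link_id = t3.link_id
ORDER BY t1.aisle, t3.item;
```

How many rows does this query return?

Joins associate left-to-right: bins LEFT JOIN pairs on bin_id gives 6 intermediate row(s).
Then INNER JOIN `items t3` on link_id: keep only rows whose t2.link_id appears in t3.
Result: 3 row(s).

3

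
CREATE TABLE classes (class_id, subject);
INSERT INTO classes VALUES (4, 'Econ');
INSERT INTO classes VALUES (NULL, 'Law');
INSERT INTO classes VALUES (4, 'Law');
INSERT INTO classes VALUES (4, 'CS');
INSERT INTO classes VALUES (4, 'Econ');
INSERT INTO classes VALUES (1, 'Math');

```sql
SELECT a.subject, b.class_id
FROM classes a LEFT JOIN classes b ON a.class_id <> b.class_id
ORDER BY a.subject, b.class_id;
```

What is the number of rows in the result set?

LEFT JOIN keeps every row from `classes a`; unmatched rows get NULL for `classes b`'s columns.
Matching on a.class_id <> b.class_id. A NULL in a compared column never satisfies the condition.
- a row (class_id=4): matches 1 b row(s) → 1 output row(s).
- a row (class_id=NULL): no match → kept, b columns NULL.
- a row (class_id=4): matches 1 b row(s) → 1 output row(s).
- a row (class_id=4): matches 1 b row(s) → 1 output row(s).
- a row (class_id=4): matches 1 b row(s) → 1 output row(s).
- a row (class_id=1): matches 4 b row(s) → 4 output row(s).
Total: 8 matched + 1 padded = 9 rows.

9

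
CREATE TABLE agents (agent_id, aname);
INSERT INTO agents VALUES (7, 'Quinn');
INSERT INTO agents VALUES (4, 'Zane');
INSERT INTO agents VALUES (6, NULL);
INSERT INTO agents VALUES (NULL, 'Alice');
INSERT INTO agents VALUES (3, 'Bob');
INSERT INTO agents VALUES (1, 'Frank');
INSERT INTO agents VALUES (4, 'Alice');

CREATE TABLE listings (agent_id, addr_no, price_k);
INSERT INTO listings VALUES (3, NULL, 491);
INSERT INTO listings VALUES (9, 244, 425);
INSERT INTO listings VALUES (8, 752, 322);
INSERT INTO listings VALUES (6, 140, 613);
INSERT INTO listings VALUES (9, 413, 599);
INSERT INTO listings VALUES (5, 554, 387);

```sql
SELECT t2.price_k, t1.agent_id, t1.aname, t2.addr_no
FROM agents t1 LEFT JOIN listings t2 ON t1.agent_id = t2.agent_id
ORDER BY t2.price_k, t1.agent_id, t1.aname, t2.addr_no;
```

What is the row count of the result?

7

LEFT JOIN keeps every row from `agents`; unmatched rows get NULL for `listings`'s columns.
Matching on t1.agent_id = t2.agent_id. A NULL in a compared column never satisfies the condition.
- t1[0] agent_id=7 → no match; kept with NULLs on the t2 side.
- t1[1] agent_id=4 → no match; kept with NULLs on the t2 side.
- t1[2] agent_id=6 → 1 match(es) in t2 → 1 row(s).
- t1[3] agent_id=NULL → no match; kept with NULLs on the t2 side.
- t1[4] agent_id=3 → 1 match(es) in t2 → 1 row(s).
- t1[5] agent_id=1 → no match; kept with NULLs on the t2 side.
- t1[6] agent_id=4 → no match; kept with NULLs on the t2 side.
Total: 2 matched + 5 padded = 7 rows.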